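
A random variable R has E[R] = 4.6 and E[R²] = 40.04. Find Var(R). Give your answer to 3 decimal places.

Var(R) = 40.04 − (4.6)² = 18.88

18.880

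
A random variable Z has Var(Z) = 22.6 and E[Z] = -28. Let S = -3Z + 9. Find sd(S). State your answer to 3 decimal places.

14.262

Var(-3Z + 9) = (-3)²·22.6 = 203.4
sd(S) = √203.4 ≈ 14.262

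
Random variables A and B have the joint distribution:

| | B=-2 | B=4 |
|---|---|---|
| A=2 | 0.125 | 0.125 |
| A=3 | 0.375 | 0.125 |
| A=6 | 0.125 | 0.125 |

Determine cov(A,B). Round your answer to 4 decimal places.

E[A] = 3.5,  E[B] = 0.25
E[AB] = 1.25
cov(A,B) = E[AB] − E[A]E[B] = 1.25 − (3.5)(0.25) = 0.375

0.3750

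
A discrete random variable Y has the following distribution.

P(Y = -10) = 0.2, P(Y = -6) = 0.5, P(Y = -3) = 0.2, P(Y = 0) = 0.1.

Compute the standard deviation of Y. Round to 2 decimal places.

2.91

E[Y] = (-10)(0.2) + (-6)(0.5) + (-3)(0.2) + (0)(0.1) = -5.6
E[Y²] = (-10)²(0.2) + (-6)²(0.5) + (-3)²(0.2) + (0)²(0.1) = 39.8
Var(Y) = E[Y²] − (E[Y])² = 39.8 − (-5.6)² = 8.44
σ(Y) = √8.44 ≈ 2.91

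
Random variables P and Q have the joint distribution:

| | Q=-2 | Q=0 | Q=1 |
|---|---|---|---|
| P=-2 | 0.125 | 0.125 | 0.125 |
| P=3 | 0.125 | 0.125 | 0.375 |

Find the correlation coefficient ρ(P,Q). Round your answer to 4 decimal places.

E[P] = 1.125,  E[Q] = 0
E[PQ] = 0.625
cov(P,Q) = E[PQ] − E[P]E[Q] = 0.625 − (1.125)(0) = 0.625
V(P) = 5.859375,  V(Q) = 1.5
ρ = 0.625 / √(5.859375·1.5) ≈ 0.2108

0.2108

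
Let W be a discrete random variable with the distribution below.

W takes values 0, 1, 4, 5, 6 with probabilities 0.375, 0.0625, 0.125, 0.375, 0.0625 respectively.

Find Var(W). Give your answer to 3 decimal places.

5.777

E[W] = (0)(0.375) + (1)(0.0625) + (4)(0.125) + (5)(0.375) + (6)(0.0625) = 2.8125
E[W²] = (0)²(0.375) + (1)²(0.0625) + (4)²(0.125) + (5)²(0.375) + (6)²(0.0625) = 13.6875
Var(W) = E[W²] − (E[W])² = 13.6875 − (2.8125)² = 5.77734375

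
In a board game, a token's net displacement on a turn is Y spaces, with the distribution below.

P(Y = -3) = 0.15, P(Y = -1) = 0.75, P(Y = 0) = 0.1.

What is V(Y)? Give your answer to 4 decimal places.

E[Y] = (-3)(0.15) + (-1)(0.75) + (0)(0.1) = -1.2
E[Y²] = (-3)²(0.15) + (-1)²(0.75) + (0)²(0.1) = 2.1
V(Y) = E[Y²] − (E[Y])² = 2.1 − (-1.2)² = 0.66

0.6600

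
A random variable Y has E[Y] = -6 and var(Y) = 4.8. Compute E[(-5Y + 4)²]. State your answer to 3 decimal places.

1276.000

E[-5Y + 4] = -5·-6 + 4 = 34
var(-5Y + 4) = (-5)²·4.8 = 120
E[(-5Y + 4)²] = var((-5Y + 4)) + (E[(-5Y + 4)])² = 120 + (34)² = 1276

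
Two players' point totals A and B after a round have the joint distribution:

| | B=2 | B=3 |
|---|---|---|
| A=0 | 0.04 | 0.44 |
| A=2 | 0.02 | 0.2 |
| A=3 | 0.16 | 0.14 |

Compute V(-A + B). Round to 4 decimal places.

2.4064

E[A] = 1.34,  E[B] = 2.78,  E[AB] = 3.5
V(A) = 3.58 − (1.34)² = 1.7844;  V(B) = 7.9 − (2.78)² = 0.1716
Cov(A,B) = 3.5 − (1.34)(2.78) = -0.2252
V(-A + B) = (-1)²·1.7844 + (1)²·0.1716 + 2·(-1)·(1)·-0.2252 = 2.4064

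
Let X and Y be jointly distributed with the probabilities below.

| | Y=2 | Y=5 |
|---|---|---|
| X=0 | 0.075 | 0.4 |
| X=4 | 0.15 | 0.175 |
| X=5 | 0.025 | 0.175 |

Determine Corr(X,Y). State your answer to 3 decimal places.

E[X] = 2.3,  E[Y] = 4.25
E[XY] = 9.325
cov(X,Y) = E[XY] − E[X]E[Y] = 9.325 − (2.3)(4.25) = -0.45
Var(X) = 4.91,  Var(Y) = 1.6875
ρ = -0.45 / √(4.91·1.6875) ≈ -0.156

-0.156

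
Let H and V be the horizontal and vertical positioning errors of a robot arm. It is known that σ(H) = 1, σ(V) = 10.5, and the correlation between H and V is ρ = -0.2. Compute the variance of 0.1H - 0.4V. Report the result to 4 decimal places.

Var(H) = (1)² = 1;  Var(V) = (10.5)² = 110.25
Cov(H,V) = ρ·σ(H)·σ(V) = -0.2·1·10.5 = -2.1
Var(0.1H - 0.4V) = (0.1)²·Var(H) + (-0.4)²·Var(V) + 2·(0.1)·(-0.4)·Cov(H,V)
= 0.01·1 + 0.16·110.25 + -0.08·-2.1 = 17.818

17.8180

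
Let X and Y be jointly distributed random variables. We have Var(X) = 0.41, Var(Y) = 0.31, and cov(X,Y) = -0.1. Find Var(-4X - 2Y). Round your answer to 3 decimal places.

Var(-4X - 2Y) = (-4)²·Var(X) + (-2)²·Var(Y) + 2·(-4)·(-2)·cov(X,Y)
= 16·0.41 + 4·0.31 + 16·-0.1 = 6.2

6.200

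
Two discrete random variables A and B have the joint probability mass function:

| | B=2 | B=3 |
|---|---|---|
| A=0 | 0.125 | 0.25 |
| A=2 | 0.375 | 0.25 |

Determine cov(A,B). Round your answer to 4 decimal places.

E[A] = 1.25,  E[B] = 2.5
E[AB] = 3
cov(A,B) = E[AB] − E[A]E[B] = 3 − (1.25)(2.5) = -0.125

-0.1250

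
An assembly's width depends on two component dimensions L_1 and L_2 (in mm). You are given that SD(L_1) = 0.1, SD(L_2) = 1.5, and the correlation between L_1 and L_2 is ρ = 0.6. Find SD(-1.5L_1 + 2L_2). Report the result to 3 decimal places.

2.912

Var(L_1) = (0.1)² = 0.01;  Var(L_2) = (1.5)² = 2.25
Cov(L_1,L_2) = ρ·SD(L_1)·SD(L_2) = 0.6·0.1·1.5 = 0.09
Var(-1.5L_1 + 2L_2) = (-1.5)²·Var(L_1) + (2)²·Var(L_2) + 2·(-1.5)·(2)·Cov(L_1,L_2)
= 2.25·0.01 + 4·2.25 + -6·0.09 = 8.4825
SD(-1.5L_1 + 2L_2) = √8.4825 ≈ 2.912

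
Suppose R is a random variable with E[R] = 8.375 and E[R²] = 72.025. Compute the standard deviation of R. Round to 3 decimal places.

1.373

Var(R) = 72.025 − (8.375)² = 1.884375
sd(R) = √1.884375 ≈ 1.373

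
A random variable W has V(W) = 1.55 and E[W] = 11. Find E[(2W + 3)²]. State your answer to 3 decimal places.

631.200

E[2W + 3] = 2·11 + 3 = 25
V(2W + 3) = (2)²·1.55 = 6.2
E[(2W + 3)²] = V((2W + 3)) + (E[(2W + 3)])² = 6.2 + (25)² = 631.2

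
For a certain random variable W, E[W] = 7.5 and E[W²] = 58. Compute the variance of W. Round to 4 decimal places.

1.7500

V(W) = 58 − (7.5)² = 1.75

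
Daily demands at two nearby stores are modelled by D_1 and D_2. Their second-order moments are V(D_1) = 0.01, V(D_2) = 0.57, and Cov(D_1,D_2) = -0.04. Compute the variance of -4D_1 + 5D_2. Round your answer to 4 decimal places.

16.0100

V(-4D_1 + 5D_2) = (-4)²·V(D_1) + (5)²·V(D_2) + 2·(-4)·(5)·Cov(D_1,D_2)
= 16·0.01 + 25·0.57 + -40·-0.04 = 16.01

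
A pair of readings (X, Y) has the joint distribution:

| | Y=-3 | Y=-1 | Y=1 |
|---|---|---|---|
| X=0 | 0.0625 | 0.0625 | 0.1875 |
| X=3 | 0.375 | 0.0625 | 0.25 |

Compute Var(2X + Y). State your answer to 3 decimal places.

E[X] = 2.0625,  E[Y] = -1,  E[XY] = -2.8125
Var(X) = 6.1875 − (2.0625)² = 1.93359375;  Var(Y) = 4.5 − (-1)² = 3.5
Cov(X,Y) = -2.8125 − (2.0625)(-1) = -0.75
Var(2X + Y) = (2)²·1.93359375 + (1)²·3.5 + 2·(2)·(1)·-0.75 = 8.234375

8.234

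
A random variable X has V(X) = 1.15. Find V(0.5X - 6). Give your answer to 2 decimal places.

V(0.5X - 6) = (0.5)²·V(X) = 0.25·1.15 = 0.2875

0.29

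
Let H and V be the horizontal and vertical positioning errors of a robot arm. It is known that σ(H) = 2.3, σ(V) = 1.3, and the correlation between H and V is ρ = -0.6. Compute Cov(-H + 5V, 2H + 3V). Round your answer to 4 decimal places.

Var(H) = (2.3)² = 5.29;  Var(V) = (1.3)² = 1.69
Cov(H,V) = ρ·σ(H)·σ(V) = -0.6·2.3·1.3 = -1.794
Cov(-H + 5V, 2H + 3V) = (-1)(2)Var(H) + (5)(3)Var(V) + [(-1)(3) + (5)(2)]Cov(H,V)
= -2·5.29 + 15·1.69 + 7·-1.794 = 2.212

2.2120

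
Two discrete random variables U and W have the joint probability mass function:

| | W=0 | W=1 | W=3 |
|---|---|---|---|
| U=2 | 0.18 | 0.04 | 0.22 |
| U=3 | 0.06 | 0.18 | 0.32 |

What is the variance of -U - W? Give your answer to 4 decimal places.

2.1600

E[U] = 2.56,  E[W] = 1.84,  E[UW] = 4.82
V(U) = 6.8 − (2.56)² = 0.2464;  V(W) = 5.08 − (1.84)² = 1.6944
Cov(U,W) = 4.82 − (2.56)(1.84) = 0.1096
V(-U - W) = (-1)²·0.2464 + (-1)²·1.6944 + 2·(-1)·(-1)·0.1096 = 2.16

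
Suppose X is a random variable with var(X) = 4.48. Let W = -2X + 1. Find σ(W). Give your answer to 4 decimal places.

var(-2X + 1) = (-2)²·4.48 = 17.92
σ(W) = √17.92 ≈ 4.2332

4.2332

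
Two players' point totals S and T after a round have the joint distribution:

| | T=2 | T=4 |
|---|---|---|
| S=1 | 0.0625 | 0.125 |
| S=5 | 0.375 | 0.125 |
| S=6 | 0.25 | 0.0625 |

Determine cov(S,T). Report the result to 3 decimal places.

E[S] = 4.5625,  E[T] = 2.625
E[ST] = 11.375
cov(S,T) = E[ST] − E[S]E[T] = 11.375 − (4.5625)(2.625) = -0.6015625

-0.602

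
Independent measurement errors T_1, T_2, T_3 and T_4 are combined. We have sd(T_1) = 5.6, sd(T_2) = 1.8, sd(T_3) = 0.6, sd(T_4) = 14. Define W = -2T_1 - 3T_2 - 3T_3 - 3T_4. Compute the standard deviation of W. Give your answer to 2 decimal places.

var(T_1) = 31.36, var(T_2) = 3.24, var(T_3) = 0.36, var(T_4) = 196
By independence, var(W) = (-2)²var(T_1) + (-3)²var(T_2) + (-3)²var(T_3) + (-3)²var(T_4)
= (-2)²·31.36 + (-3)²·3.24 + (-3)²·0.36 + (-3)²·196 = 1921.84
sd(W) = √1921.84 ≈ 43.84

43.84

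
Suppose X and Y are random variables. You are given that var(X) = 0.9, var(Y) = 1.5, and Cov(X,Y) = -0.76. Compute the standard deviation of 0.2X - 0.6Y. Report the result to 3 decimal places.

0.871

var(0.2X - 0.6Y) = (0.2)²·var(X) + (-0.6)²·var(Y) + 2·(0.2)·(-0.6)·Cov(X,Y)
= 0.04·0.9 + 0.36·1.5 + -0.24·-0.76 = 0.7584
SD(0.2X - 0.6Y) = √0.7584 ≈ 0.871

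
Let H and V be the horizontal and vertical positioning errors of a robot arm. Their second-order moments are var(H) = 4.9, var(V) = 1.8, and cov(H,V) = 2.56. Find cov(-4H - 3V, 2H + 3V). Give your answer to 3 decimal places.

-101.480

cov(-4H - 3V, 2H + 3V) = (-4)(2)var(H) + (-3)(3)var(V) + [(-4)(3) + (-3)(2)]cov(H,V)
= -8·4.9 + -9·1.8 + -18·2.56 = -101.48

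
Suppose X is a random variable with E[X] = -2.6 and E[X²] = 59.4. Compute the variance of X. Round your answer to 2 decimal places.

var(X) = 59.4 − (-2.6)² = 52.64

52.64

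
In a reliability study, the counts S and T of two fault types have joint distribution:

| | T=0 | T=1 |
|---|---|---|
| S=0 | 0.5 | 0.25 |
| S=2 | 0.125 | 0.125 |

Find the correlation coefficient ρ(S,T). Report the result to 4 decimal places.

E[S] = 0.5,  E[T] = 0.375
E[ST] = 0.25
cov(S,T) = E[ST] − E[S]E[T] = 0.25 − (0.5)(0.375) = 0.0625
Var(S) = 0.75,  Var(T) = 0.234375
ρ = 0.0625 / √(0.75·0.234375) ≈ 0.1491

0.1491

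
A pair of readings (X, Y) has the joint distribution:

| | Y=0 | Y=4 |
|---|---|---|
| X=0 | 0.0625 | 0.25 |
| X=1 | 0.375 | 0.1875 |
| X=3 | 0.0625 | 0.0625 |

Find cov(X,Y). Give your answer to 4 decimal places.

-0.3750

E[X] = 0.9375,  E[Y] = 2
E[XY] = 1.5
cov(X,Y) = E[XY] − E[X]E[Y] = 1.5 − (0.9375)(2) = -0.375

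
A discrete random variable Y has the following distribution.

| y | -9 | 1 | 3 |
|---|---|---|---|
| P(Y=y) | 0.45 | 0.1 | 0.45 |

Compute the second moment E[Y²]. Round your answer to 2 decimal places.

40.60

E[Y²] = (-9)²(0.45) + (1)²(0.1) + (3)²(0.45) = 40.6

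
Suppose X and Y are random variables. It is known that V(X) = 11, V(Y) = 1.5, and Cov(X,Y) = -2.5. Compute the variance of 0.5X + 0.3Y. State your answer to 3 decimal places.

2.135

V(0.5X + 0.3Y) = (0.5)²·V(X) + (0.3)²·V(Y) + 2·(0.5)·(0.3)·Cov(X,Y)
= 0.25·11 + 0.09·1.5 + 0.3·-2.5 = 2.135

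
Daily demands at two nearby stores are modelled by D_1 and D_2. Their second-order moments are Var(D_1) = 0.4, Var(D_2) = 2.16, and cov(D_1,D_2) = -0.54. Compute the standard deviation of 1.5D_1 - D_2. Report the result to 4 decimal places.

2.1633

Var(1.5D_1 - D_2) = (1.5)²·Var(D_1) + (-1)²·Var(D_2) + 2·(1.5)·(-1)·cov(D_1,D_2)
= 2.25·0.4 + 1·2.16 + -3·-0.54 = 4.68
sd(1.5D_1 - D_2) = √4.68 ≈ 2.1633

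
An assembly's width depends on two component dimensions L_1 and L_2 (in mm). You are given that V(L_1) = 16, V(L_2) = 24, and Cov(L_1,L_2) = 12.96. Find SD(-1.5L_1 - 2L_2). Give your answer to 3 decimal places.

14.483

V(-1.5L_1 - 2L_2) = (-1.5)²·V(L_1) + (-2)²·V(L_2) + 2·(-1.5)·(-2)·Cov(L_1,L_2)
= 2.25·16 + 4·24 + 6·12.96 = 209.76
SD(-1.5L_1 - 2L_2) = √209.76 ≈ 14.483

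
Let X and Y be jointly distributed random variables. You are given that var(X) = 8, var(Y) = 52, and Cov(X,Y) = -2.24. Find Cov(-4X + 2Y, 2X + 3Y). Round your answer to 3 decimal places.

Cov(-4X + 2Y, 2X + 3Y) = (-4)(2)var(X) + (2)(3)var(Y) + [(-4)(3) + (2)(2)]Cov(X,Y)
= -8·8 + 6·52 + -8·-2.24 = 265.92

265.920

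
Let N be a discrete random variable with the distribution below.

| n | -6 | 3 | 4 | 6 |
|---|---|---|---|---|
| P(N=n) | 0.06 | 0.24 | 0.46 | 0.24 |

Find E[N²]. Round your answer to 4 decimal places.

E[N²] = (-6)²(0.06) + (3)²(0.24) + (4)²(0.46) + (6)²(0.24) = 20.32

20.3200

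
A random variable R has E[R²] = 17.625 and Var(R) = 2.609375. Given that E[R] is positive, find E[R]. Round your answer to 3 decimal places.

(E[R])² = E[R²] − Var(R) = 17.625 − 2.609375 = 15.015625
E[R] = √15.015625 = 3.875

3.875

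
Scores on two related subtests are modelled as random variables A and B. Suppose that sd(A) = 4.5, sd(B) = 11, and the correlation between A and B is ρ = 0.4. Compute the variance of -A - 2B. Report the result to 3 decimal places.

583.450

var(A) = (4.5)² = 20.25;  var(B) = (11)² = 121
Cov(A,B) = ρ·sd(A)·sd(B) = 0.4·4.5·11 = 19.8
var(-A - 2B) = (-1)²·var(A) + (-2)²·var(B) + 2·(-1)·(-2)·Cov(A,B)
= 1·20.25 + 4·121 + 4·19.8 = 583.45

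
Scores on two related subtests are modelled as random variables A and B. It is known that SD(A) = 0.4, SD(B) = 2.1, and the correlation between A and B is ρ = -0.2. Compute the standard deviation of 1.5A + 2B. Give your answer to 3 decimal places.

4.122

Var(A) = (0.4)² = 0.16;  Var(B) = (2.1)² = 4.41
cov(A,B) = ρ·SD(A)·SD(B) = -0.2·0.4·2.1 = -0.168
Var(1.5A + 2B) = (1.5)²·Var(A) + (2)²·Var(B) + 2·(1.5)·(2)·cov(A,B)
= 2.25·0.16 + 4·4.41 + 6·-0.168 = 16.992
SD(1.5A + 2B) = √16.992 ≈ 4.122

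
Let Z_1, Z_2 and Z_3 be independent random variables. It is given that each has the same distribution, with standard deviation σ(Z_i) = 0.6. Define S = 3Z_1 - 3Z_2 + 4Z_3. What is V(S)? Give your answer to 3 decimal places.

12.240

V(Z_i) = (0.6)² = 0.36
By independence, V(S) = (3)²V(Z_1) + (-3)²V(Z_2) + (4)²V(Z_3)
= (3)²·0.36 + (-3)²·0.36 + (4)²·0.36 = 12.24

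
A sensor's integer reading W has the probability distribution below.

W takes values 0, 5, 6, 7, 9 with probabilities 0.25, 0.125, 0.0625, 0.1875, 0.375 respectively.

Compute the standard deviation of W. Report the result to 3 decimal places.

E[W] = (0)(0.25) + (5)(0.125) + (6)(0.0625) + (7)(0.1875) + (9)(0.375) = 5.6875
E[W²] = (0)²(0.25) + (5)²(0.125) + (6)²(0.0625) + (7)²(0.1875) + (9)²(0.375) = 44.9375
V(W) = E[W²] − (E[W])² = 44.9375 − (5.6875)² = 12.58984375
σ(W) = √12.58984375 ≈ 3.548

3.548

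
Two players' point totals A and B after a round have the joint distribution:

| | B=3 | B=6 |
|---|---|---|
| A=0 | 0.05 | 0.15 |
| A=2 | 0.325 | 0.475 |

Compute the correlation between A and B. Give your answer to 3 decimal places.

-0.129

E[A] = 1.6,  E[B] = 4.875
E[AB] = 7.65
Cov(A,B) = E[AB] − E[A]E[B] = 7.65 − (1.6)(4.875) = -0.15
var(A) = 0.64,  var(B) = 2.109375
ρ = -0.15 / √(0.64·2.109375) ≈ -0.129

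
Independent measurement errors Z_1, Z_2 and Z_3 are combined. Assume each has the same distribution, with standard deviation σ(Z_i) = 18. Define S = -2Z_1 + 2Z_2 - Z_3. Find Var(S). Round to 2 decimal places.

2916.00

Var(Z_i) = (18)² = 324
By independence, Var(S) = (-2)²Var(Z_1) + (2)²Var(Z_2) + (-1)²Var(Z_3)
= (-2)²·324 + (2)²·324 + (-1)²·324 = 2916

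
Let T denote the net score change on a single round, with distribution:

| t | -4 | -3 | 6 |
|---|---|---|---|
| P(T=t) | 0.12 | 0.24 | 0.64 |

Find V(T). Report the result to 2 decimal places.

E[T] = (-4)(0.12) + (-3)(0.24) + (6)(0.64) = 2.64
E[T²] = (-4)²(0.12) + (-3)²(0.24) + (6)²(0.64) = 27.12
V(T) = E[T²] − (E[T])² = 27.12 − (2.64)² = 20.1504

20.15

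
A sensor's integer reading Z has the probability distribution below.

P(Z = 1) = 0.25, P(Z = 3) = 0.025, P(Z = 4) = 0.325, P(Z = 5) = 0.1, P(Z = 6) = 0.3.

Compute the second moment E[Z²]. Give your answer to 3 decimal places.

E[Z²] = (1)²(0.25) + (3)²(0.025) + (4)²(0.325) + (5)²(0.1) + (6)²(0.3) = 18.975

18.975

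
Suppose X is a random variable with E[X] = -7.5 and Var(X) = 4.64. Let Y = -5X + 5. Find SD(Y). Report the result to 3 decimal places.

10.770

Var(-5X + 5) = (-5)²·4.64 = 116
SD(Y) = √116 ≈ 10.770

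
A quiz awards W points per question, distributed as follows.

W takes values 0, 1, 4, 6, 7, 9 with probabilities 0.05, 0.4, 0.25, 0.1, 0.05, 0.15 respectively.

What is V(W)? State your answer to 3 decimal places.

E[W] = (0)(0.05) + (1)(0.4) + (4)(0.25) + (6)(0.1) + (7)(0.05) + (9)(0.15) = 3.7
E[W²] = (0)²(0.05) + (1)²(0.4) + (4)²(0.25) + (6)²(0.1) + (7)²(0.05) + (9)²(0.15) = 22.6
V(W) = E[W²] − (E[W])² = 22.6 − (3.7)² = 8.91

8.910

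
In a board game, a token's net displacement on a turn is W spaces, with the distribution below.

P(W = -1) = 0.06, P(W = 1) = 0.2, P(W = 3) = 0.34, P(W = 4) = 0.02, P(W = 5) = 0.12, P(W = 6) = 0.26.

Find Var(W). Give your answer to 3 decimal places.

E[W] = (-1)(0.06) + (1)(0.2) + (3)(0.34) + (4)(0.02) + (5)(0.12) + (6)(0.26) = 3.4
E[W²] = (-1)²(0.06) + (1)²(0.2) + (3)²(0.34) + (4)²(0.02) + (5)²(0.12) + (6)²(0.26) = 16
Var(W) = E[W²] − (E[W])² = 16 − (3.4)² = 4.44

4.440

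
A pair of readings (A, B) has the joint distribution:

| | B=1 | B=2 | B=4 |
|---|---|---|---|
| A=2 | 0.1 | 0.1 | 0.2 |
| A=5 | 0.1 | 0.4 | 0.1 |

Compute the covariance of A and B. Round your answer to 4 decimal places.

E[A] = 3.8,  E[B] = 2.4
E[AB] = 8.7
Cov(A,B) = E[AB] − E[A]E[B] = 8.7 − (3.8)(2.4) = -0.42

-0.4200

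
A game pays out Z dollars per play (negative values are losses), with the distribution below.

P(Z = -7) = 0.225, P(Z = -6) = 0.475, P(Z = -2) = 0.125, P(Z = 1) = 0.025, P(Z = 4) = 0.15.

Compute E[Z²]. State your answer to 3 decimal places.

31.050

E[Z²] = (-7)²(0.225) + (-6)²(0.475) + (-2)²(0.125) + (1)²(0.025) + (4)²(0.15) = 31.05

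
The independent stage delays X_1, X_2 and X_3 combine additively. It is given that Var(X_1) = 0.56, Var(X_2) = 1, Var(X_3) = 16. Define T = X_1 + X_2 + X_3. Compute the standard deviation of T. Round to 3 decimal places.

4.190

By independence, Var(T) = (1)²Var(X_1) + (1)²Var(X_2) + (1)²Var(X_3)
= (1)²·0.56 + (1)²·1 + (1)²·16 = 17.56
sd(T) = √17.56 ≈ 4.190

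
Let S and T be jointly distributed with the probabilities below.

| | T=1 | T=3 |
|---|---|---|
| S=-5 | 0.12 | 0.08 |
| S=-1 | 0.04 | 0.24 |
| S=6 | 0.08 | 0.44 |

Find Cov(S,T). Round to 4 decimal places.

E[S] = 1.84,  E[T] = 2.52
E[ST] = 5.84
Cov(S,T) = E[ST] − E[S]E[T] = 5.84 − (1.84)(2.52) = 1.2032

1.2032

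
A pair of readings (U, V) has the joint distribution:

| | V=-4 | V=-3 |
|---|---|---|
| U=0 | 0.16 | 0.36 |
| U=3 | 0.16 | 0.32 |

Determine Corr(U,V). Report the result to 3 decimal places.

-0.027

E[U] = 1.44,  E[V] = -3.32
E[UV] = -4.8
cov(U,V) = E[UV] − E[U]E[V] = -4.8 − (1.44)(-3.32) = -0.0192
Var(U) = 2.2464,  Var(V) = 0.2176
ρ = -0.0192 / √(2.2464·0.2176) ≈ -0.027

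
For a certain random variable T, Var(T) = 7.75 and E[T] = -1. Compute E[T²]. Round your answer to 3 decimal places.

E[T²] = Var(T) + (E[T])² = 7.75 + (-1)² = 8.75

8.750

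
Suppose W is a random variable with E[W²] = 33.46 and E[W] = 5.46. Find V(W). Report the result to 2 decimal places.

3.65

V(W) = 33.46 − (5.46)² = 3.6484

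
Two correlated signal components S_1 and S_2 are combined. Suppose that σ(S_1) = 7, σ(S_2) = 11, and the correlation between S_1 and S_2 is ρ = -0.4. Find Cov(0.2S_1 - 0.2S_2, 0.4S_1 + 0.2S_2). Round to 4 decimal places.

0.3120

V(S_1) = (7)² = 49;  V(S_2) = (11)² = 121
Cov(S_1,S_2) = ρ·σ(S_1)·σ(S_2) = -0.4·7·11 = -30.8
Cov(0.2S_1 - 0.2S_2, 0.4S_1 + 0.2S_2) = (0.2)(0.4)V(S_1) + (-0.2)(0.2)V(S_2) + [(0.2)(0.2) + (-0.2)(0.4)]Cov(S_1,S_2)
= 0.08·49 + -0.04·121 + -0.04·-30.8 = 0.312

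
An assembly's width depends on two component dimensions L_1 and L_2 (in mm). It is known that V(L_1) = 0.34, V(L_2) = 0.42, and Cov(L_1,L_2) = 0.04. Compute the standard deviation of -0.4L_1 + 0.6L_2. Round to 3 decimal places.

V(-0.4L_1 + 0.6L_2) = (-0.4)²·V(L_1) + (0.6)²·V(L_2) + 2·(-0.4)·(0.6)·Cov(L_1,L_2)
= 0.16·0.34 + 0.36·0.42 + -0.48·0.04 = 0.1864
SD(-0.4L_1 + 0.6L_2) = √0.1864 ≈ 0.432

0.432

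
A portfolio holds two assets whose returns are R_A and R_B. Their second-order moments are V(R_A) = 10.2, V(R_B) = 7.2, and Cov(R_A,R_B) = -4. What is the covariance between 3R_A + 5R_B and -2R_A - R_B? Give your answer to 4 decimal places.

Cov(3R_A + 5R_B, -2R_A - R_B) = (3)(-2)V(R_A) + (5)(-1)V(R_B) + [(3)(-1) + (5)(-2)]Cov(R_A,R_B)
= -6·10.2 + -5·7.2 + -13·-4 = -45.2

-45.2000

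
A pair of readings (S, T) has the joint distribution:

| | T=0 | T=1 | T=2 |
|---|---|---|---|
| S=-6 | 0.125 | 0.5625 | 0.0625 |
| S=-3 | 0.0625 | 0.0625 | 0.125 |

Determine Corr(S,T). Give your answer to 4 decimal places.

0.2357

E[S] = -5.25,  E[T] = 1
E[ST] = -5.0625
Cov(S,T) = E[ST] − E[S]E[T] = -5.0625 − (-5.25)(1) = 0.1875
Var(S) = 1.6875,  Var(T) = 0.375
ρ = 0.1875 / √(1.6875·0.375) ≈ 0.2357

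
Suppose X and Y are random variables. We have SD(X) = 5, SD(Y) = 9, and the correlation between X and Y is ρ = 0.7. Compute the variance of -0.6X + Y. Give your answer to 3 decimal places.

52.200

Var(X) = (5)² = 25;  Var(Y) = (9)² = 81
cov(X,Y) = ρ·SD(X)·SD(Y) = 0.7·5·9 = 31.5
Var(-0.6X + Y) = (-0.6)²·Var(X) + (1)²·Var(Y) + 2·(-0.6)·(1)·cov(X,Y)
= 0.36·25 + 1·81 + -1.2·31.5 = 52.2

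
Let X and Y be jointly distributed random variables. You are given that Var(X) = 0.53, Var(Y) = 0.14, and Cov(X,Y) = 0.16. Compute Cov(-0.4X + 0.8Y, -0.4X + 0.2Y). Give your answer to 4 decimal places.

0.0432

Cov(-0.4X + 0.8Y, -0.4X + 0.2Y) = (-0.4)(-0.4)Var(X) + (0.8)(0.2)Var(Y) + [(-0.4)(0.2) + (0.8)(-0.4)]Cov(X,Y)
= 0.16·0.53 + 0.16·0.14 + -0.4·0.16 = 0.0432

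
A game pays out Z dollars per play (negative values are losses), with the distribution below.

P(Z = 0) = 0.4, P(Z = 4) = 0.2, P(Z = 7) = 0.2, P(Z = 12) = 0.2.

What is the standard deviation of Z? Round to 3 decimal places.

4.543

E[Z] = (0)(0.4) + (4)(0.2) + (7)(0.2) + (12)(0.2) = 4.6
E[Z²] = (0)²(0.4) + (4)²(0.2) + (7)²(0.2) + (12)²(0.2) = 41.8
V(Z) = E[Z²] − (E[Z])² = 41.8 − (4.6)² = 20.64
SD(Z) = √20.64 ≈ 4.543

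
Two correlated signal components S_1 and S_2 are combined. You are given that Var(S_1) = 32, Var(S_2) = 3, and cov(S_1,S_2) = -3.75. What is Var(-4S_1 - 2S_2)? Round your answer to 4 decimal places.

Var(-4S_1 - 2S_2) = (-4)²·Var(S_1) + (-2)²·Var(S_2) + 2·(-4)·(-2)·cov(S_1,S_2)
= 16·32 + 4·3 + 16·-3.75 = 464

464.0000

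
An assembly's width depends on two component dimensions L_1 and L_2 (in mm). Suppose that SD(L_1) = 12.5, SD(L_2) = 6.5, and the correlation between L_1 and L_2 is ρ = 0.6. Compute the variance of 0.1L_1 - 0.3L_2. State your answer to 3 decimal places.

var(L_1) = (12.5)² = 156.25;  var(L_2) = (6.5)² = 42.25
cov(L_1,L_2) = ρ·SD(L_1)·SD(L_2) = 0.6·12.5·6.5 = 48.75
var(0.1L_1 - 0.3L_2) = (0.1)²·var(L_1) + (-0.3)²·var(L_2) + 2·(0.1)·(-0.3)·cov(L_1,L_2)
= 0.01·156.25 + 0.09·42.25 + -0.06·48.75 = 2.44

2.440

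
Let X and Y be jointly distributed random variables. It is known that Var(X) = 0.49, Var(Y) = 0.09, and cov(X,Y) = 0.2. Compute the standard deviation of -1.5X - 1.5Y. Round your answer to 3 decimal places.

1.485

Var(-1.5X - 1.5Y) = (-1.5)²·Var(X) + (-1.5)²·Var(Y) + 2·(-1.5)·(-1.5)·cov(X,Y)
= 2.25·0.49 + 2.25·0.09 + 4.5·0.2 = 2.205
SD(-1.5X - 1.5Y) = √2.205 ≈ 1.485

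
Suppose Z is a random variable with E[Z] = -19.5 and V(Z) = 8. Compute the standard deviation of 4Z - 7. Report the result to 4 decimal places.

11.3137

V(4Z - 7) = (4)²·8 = 128
σ(4Z - 7) = √128 ≈ 11.3137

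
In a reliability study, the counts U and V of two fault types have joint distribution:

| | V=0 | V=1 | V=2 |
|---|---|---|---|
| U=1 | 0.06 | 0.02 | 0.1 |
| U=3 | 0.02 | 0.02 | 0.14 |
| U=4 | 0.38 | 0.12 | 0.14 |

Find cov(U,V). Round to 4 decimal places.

-0.2976

E[U] = 3.28,  E[V] = 0.92
E[UV] = 2.72
cov(U,V) = E[UV] − E[U]E[V] = 2.72 − (3.28)(0.92) = -0.2976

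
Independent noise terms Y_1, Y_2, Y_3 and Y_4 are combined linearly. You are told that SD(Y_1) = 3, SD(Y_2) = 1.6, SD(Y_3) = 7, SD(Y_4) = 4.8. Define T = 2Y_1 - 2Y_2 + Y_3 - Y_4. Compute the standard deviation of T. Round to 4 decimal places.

Var(Y_1) = 9, Var(Y_2) = 2.56, Var(Y_3) = 49, Var(Y_4) = 23.04
By independence, Var(T) = (2)²Var(Y_1) + (-2)²Var(Y_2) + (1)²Var(Y_3) + (-1)²Var(Y_4)
= (2)²·9 + (-2)²·2.56 + (1)²·49 + (-1)²·23.04 = 118.28
SD(T) = √118.28 ≈ 10.8757

10.8757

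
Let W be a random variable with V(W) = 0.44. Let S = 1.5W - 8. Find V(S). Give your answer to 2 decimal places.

V(1.5W - 8) = (1.5)²·V(W) = 2.25·0.44 = 0.99

0.99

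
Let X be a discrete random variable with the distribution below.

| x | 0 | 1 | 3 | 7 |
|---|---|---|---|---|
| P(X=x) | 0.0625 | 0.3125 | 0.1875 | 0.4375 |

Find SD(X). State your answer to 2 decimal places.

2.82

E[X] = (0)(0.0625) + (1)(0.3125) + (3)(0.1875) + (7)(0.4375) = 3.9375
E[X²] = (0)²(0.0625) + (1)²(0.3125) + (3)²(0.1875) + (7)²(0.4375) = 23.4375
Var(X) = E[X²] − (E[X])² = 23.4375 − (3.9375)² = 7.93359375
SD(X) = √7.93359375 ≈ 2.82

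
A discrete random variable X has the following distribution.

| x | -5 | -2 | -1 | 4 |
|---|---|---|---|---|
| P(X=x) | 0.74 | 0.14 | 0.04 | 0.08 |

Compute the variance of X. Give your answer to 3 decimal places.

6.690

E[X] = (-5)(0.74) + (-2)(0.14) + (-1)(0.04) + (4)(0.08) = -3.7
E[X²] = (-5)²(0.74) + (-2)²(0.14) + (-1)²(0.04) + (4)²(0.08) = 20.38
Var(X) = E[X²] − (E[X])² = 20.38 − (-3.7)² = 6.69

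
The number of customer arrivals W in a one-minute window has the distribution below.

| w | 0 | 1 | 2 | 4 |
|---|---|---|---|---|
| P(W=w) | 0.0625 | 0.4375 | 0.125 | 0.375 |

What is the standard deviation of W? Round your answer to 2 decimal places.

1.47

E[W] = (0)(0.0625) + (1)(0.4375) + (2)(0.125) + (4)(0.375) = 2.1875
E[W²] = (0)²(0.0625) + (1)²(0.4375) + (2)²(0.125) + (4)²(0.375) = 6.9375
Var(W) = E[W²] − (E[W])² = 6.9375 − (2.1875)² = 2.15234375
sd(W) = √2.15234375 ≈ 1.47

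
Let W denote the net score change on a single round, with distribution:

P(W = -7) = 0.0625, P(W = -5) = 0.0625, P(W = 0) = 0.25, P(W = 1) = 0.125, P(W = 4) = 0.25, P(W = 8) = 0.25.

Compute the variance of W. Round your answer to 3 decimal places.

19.109

E[W] = (-7)(0.0625) + (-5)(0.0625) + (0)(0.25) + (1)(0.125) + (4)(0.25) + (8)(0.25) = 2.375
E[W²] = (-7)²(0.0625) + (-5)²(0.0625) + (0)²(0.25) + (1)²(0.125) + (4)²(0.25) + (8)²(0.25) = 24.75
var(W) = E[W²] − (E[W])² = 24.75 − (2.375)² = 19.109375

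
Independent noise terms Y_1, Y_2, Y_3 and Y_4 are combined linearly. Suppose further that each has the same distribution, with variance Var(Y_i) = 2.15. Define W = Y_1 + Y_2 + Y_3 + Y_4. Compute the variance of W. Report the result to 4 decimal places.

By independence, Var(W) = (1)²Var(Y_1) + (1)²Var(Y_2) + (1)²Var(Y_3) + (1)²Var(Y_4)
= (1)²·2.15 + (1)²·2.15 + (1)²·2.15 + (1)²·2.15 = 8.6

8.6000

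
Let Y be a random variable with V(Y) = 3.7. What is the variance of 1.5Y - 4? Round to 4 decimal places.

V(1.5Y - 4) = (1.5)²·V(Y) = 2.25·3.7 = 8.325

8.3250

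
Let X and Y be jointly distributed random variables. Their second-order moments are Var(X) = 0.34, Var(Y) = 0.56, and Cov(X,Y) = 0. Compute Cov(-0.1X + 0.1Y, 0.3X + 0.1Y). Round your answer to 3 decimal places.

-0.005

Cov(-0.1X + 0.1Y, 0.3X + 0.1Y) = (-0.1)(0.3)Var(X) + (0.1)(0.1)Var(Y) + [(-0.1)(0.1) + (0.1)(0.3)]Cov(X,Y)
= -0.03·0.34 + 0.01·0.56 + 0.02·0 = -0.0046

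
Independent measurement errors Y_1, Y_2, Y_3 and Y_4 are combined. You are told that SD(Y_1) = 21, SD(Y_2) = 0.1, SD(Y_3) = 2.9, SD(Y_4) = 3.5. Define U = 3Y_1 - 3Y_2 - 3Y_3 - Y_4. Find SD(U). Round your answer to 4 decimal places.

var(Y_1) = 441, var(Y_2) = 0.01, var(Y_3) = 8.41, var(Y_4) = 12.25
By independence, var(U) = (3)²var(Y_1) + (-3)²var(Y_2) + (-3)²var(Y_3) + (-1)²var(Y_4)
= (3)²·441 + (-3)²·0.01 + (-3)²·8.41 + (-1)²·12.25 = 4057.03
SD(U) = √4057.03 ≈ 63.6948

63.6948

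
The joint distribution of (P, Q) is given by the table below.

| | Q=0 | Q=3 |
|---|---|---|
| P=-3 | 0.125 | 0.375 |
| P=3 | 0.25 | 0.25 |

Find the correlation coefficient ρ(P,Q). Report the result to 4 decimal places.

-0.2582

E[P] = 0,  E[Q] = 1.875
E[PQ] = -1.125
Cov(P,Q) = E[PQ] − E[P]E[Q] = -1.125 − (0)(1.875) = -1.125
Var(P) = 9,  Var(Q) = 2.109375
ρ = -1.125 / √(9·2.109375) ≈ -0.2582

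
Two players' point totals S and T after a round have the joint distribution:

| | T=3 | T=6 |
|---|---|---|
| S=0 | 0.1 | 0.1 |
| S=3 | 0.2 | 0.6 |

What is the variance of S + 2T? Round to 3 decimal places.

E[S] = 2.4,  E[T] = 5.1,  E[ST] = 12.6
var(S) = 7.2 − (2.4)² = 1.44;  var(T) = 27.9 − (5.1)² = 1.89
Cov(S,T) = 12.6 − (2.4)(5.1) = 0.36
var(S + 2T) = (1)²·1.44 + (2)²·1.89 + 2·(1)·(2)·0.36 = 10.44

10.440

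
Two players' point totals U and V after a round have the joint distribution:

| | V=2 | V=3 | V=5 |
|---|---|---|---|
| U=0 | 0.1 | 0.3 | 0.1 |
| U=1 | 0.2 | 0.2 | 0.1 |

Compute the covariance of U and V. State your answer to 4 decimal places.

-0.0500

E[U] = 0.5,  E[V] = 3.1
E[UV] = 1.5
cov(U,V) = E[UV] − E[U]E[V] = 1.5 − (0.5)(3.1) = -0.05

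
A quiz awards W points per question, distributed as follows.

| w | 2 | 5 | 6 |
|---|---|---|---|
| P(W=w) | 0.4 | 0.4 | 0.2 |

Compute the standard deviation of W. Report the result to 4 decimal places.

E[W] = (2)(0.4) + (5)(0.4) + (6)(0.2) = 4
E[W²] = (2)²(0.4) + (5)²(0.4) + (6)²(0.2) = 18.8
Var(W) = E[W²] − (E[W])² = 18.8 − (4)² = 2.8
SD(W) = √2.8 ≈ 1.6733

1.6733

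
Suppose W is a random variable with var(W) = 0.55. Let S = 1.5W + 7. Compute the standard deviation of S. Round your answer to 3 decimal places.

var(1.5W + 7) = (1.5)²·0.55 = 1.2375
sd(S) = √1.2375 ≈ 1.112

1.112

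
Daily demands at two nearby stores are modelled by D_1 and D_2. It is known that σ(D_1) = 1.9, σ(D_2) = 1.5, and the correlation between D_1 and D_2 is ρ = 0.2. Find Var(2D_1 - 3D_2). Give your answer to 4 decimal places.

27.8500

Var(D_1) = (1.9)² = 3.61;  Var(D_2) = (1.5)² = 2.25
Cov(D_1,D_2) = ρ·σ(D_1)·σ(D_2) = 0.2·1.9·1.5 = 0.57
Var(2D_1 - 3D_2) = (2)²·Var(D_1) + (-3)²·Var(D_2) + 2·(2)·(-3)·Cov(D_1,D_2)
= 4·3.61 + 9·2.25 + -12·0.57 = 27.85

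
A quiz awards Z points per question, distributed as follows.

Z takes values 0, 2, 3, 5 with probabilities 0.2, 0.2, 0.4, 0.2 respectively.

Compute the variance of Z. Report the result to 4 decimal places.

2.6400

E[Z] = (0)(0.2) + (2)(0.2) + (3)(0.4) + (5)(0.2) = 2.6
E[Z²] = (0)²(0.2) + (2)²(0.2) + (3)²(0.4) + (5)²(0.2) = 9.4
Var(Z) = E[Z²] − (E[Z])² = 9.4 − (2.6)² = 2.64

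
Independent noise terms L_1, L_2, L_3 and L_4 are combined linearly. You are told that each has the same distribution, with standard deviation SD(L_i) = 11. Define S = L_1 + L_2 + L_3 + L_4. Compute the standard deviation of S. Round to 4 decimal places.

var(L_i) = (11)² = 121
By independence, var(S) = (1)²var(L_1) + (1)²var(L_2) + (1)²var(L_3) + (1)²var(L_4)
= (1)²·121 + (1)²·121 + (1)²·121 + (1)²·121 = 484
SD(S) = √484 ≈ 22.0000

22.0000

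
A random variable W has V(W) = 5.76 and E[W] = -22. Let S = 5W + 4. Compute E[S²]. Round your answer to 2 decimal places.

11380.00

E[5W + 4] = 5·-22 + 4 = -106
V(5W + 4) = (5)²·5.76 = 144
E[S²] = V(S) + (E[S])² = 144 + (-106)² = 11380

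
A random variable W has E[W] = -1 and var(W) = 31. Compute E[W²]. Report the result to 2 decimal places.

E[W²] = var(W) + (E[W])² = 31 + (-1)² = 32

32.00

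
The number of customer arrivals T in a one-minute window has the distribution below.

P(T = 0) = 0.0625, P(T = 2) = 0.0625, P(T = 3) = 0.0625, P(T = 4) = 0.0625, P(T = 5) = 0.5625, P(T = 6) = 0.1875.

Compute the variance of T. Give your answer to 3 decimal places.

E[T] = (0)(0.0625) + (2)(0.0625) + (3)(0.0625) + (4)(0.0625) + (5)(0.5625) + (6)(0.1875) = 4.5
E[T²] = (0)²(0.0625) + (2)²(0.0625) + (3)²(0.0625) + (4)²(0.0625) + (5)²(0.5625) + (6)²(0.1875) = 22.625
Var(T) = E[T²] − (E[T])² = 22.625 − (4.5)² = 2.375

2.375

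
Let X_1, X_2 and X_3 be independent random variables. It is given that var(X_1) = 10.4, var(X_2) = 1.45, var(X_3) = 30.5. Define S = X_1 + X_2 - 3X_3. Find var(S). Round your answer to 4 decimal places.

286.3500

By independence, var(S) = (1)²var(X_1) + (1)²var(X_2) + (-3)²var(X_3)
= (1)²·10.4 + (1)²·1.45 + (-3)²·30.5 = 286.35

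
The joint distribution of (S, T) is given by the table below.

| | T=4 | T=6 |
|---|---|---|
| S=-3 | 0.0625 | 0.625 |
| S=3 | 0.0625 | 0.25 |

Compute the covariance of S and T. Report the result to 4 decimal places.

-0.2813

E[S] = -1.125,  E[T] = 5.75
E[ST] = -6.75
Cov(S,T) = E[ST] − E[S]E[T] = -6.75 − (-1.125)(5.75) = -0.28125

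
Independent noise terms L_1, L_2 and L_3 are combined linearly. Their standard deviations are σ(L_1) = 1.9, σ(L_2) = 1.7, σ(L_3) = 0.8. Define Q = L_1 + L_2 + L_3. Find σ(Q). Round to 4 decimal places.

Var(L_1) = 3.61, Var(L_2) = 2.89, Var(L_3) = 0.64
By independence, Var(Q) = (1)²Var(L_1) + (1)²Var(L_2) + (1)²Var(L_3)
= (1)²·3.61 + (1)²·2.89 + (1)²·0.64 = 7.14
σ(Q) = √7.14 ≈ 2.6721

2.6721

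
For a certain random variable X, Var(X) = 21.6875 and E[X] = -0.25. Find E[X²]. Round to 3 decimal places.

E[X²] = Var(X) + (E[X])² = 21.6875 + (-0.25)² = 21.75

21.750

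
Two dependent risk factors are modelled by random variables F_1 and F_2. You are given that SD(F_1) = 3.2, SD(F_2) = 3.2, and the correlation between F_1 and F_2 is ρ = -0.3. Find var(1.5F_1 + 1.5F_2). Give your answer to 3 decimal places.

var(F_1) = (3.2)² = 10.24;  var(F_2) = (3.2)² = 10.24
Cov(F_1,F_2) = ρ·SD(F_1)·SD(F_2) = -0.3·3.2·3.2 = -3.072
var(1.5F_1 + 1.5F_2) = (1.5)²·var(F_1) + (1.5)²·var(F_2) + 2·(1.5)·(1.5)·Cov(F_1,F_2)
= 2.25·10.24 + 2.25·10.24 + 4.5·-3.072 = 32.256

32.256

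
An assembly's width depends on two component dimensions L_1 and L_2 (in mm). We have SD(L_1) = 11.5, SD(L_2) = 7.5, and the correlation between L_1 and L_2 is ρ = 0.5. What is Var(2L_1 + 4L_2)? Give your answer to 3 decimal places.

Var(L_1) = (11.5)² = 132.25;  Var(L_2) = (7.5)² = 56.25
Cov(L_1,L_2) = ρ·SD(L_1)·SD(L_2) = 0.5·11.5·7.5 = 43.125
Var(2L_1 + 4L_2) = (2)²·Var(L_1) + (4)²·Var(L_2) + 2·(2)·(4)·Cov(L_1,L_2)
= 4·132.25 + 16·56.25 + 16·43.125 = 2119

2119.000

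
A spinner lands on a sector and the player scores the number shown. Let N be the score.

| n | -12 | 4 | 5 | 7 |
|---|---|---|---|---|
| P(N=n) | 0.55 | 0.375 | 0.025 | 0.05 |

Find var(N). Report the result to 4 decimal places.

66.8844

E[N] = (-12)(0.55) + (4)(0.375) + (5)(0.025) + (7)(0.05) = -4.625
E[N²] = (-12)²(0.55) + (4)²(0.375) + (5)²(0.025) + (7)²(0.05) = 88.275
var(N) = E[N²] − (E[N])² = 88.275 − (-4.625)² = 66.884375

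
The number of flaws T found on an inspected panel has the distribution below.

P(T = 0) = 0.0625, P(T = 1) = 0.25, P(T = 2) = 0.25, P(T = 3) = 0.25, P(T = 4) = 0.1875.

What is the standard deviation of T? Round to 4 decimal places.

1.1990

E[T] = (0)(0.0625) + (1)(0.25) + (2)(0.25) + (3)(0.25) + (4)(0.1875) = 2.25
E[T²] = (0)²(0.0625) + (1)²(0.25) + (2)²(0.25) + (3)²(0.25) + (4)²(0.1875) = 6.5
Var(T) = E[T²] − (E[T])² = 6.5 − (2.25)² = 1.4375
SD(T) = √1.4375 ≈ 1.1990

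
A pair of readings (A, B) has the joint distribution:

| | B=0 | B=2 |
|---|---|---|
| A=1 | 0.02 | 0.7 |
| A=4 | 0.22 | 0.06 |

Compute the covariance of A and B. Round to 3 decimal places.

-0.917

E[A] = 1.84,  E[B] = 1.52
E[AB] = 1.88
cov(A,B) = E[AB] − E[A]E[B] = 1.88 − (1.84)(1.52) = -0.9168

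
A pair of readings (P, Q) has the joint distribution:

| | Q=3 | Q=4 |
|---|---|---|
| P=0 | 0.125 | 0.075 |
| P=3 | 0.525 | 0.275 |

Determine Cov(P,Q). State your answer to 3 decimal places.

E[P] = 2.4,  E[Q] = 3.35
E[PQ] = 8.025
Cov(P,Q) = E[PQ] − E[P]E[Q] = 8.025 − (2.4)(3.35) = -0.015

-0.015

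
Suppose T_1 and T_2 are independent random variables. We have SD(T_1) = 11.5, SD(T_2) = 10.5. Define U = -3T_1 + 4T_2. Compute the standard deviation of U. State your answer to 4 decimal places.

var(T_1) = 132.25, var(T_2) = 110.25
By independence, var(U) = (-3)²var(T_1) + (4)²var(T_2)
= (-3)²·132.25 + (4)²·110.25 = 2954.25
SD(U) = √2954.25 ≈ 54.3530

54.3530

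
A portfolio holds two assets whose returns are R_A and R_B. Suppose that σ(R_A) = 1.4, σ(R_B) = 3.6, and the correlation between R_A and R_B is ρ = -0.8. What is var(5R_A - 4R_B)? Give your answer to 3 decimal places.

417.640

var(R_A) = (1.4)² = 1.96;  var(R_B) = (3.6)² = 12.96
Cov(R_A,R_B) = ρ·σ(R_A)·σ(R_B) = -0.8·1.4·3.6 = -4.032
var(5R_A - 4R_B) = (5)²·var(R_A) + (-4)²·var(R_B) + 2·(5)·(-4)·Cov(R_A,R_B)
= 25·1.96 + 16·12.96 + -40·-4.032 = 417.64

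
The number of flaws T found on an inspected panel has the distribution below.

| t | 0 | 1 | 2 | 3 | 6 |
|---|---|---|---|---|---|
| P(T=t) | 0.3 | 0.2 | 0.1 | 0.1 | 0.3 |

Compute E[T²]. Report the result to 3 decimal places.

12.300

E[T²] = (0)²(0.3) + (1)²(0.2) + (2)²(0.1) + (3)²(0.1) + (6)²(0.3) = 12.3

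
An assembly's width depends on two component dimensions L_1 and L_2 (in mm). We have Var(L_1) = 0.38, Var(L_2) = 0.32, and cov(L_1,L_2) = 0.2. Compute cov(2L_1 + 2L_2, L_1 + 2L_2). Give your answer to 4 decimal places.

3.2400

cov(2L_1 + 2L_2, L_1 + 2L_2) = (2)(1)Var(L_1) + (2)(2)Var(L_2) + [(2)(2) + (2)(1)]cov(L_1,L_2)
= 2·0.38 + 4·0.32 + 6·0.2 = 3.24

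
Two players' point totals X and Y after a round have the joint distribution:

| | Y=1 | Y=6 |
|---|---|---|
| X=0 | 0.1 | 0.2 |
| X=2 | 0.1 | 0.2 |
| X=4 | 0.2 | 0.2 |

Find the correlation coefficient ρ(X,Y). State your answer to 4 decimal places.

-0.1474

E[X] = 2.2,  E[Y] = 4
E[XY] = 8.2
cov(X,Y) = E[XY] − E[X]E[Y] = 8.2 − (2.2)(4) = -0.6
Var(X) = 2.76,  Var(Y) = 6
ρ = -0.6 / √(2.76·6) ≈ -0.1474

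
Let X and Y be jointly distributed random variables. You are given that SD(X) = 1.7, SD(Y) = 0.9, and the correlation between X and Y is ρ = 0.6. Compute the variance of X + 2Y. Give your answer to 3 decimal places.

9.802

V(X) = (1.7)² = 2.89;  V(Y) = (0.9)² = 0.81
cov(X,Y) = ρ·SD(X)·SD(Y) = 0.6·1.7·0.9 = 0.918
V(X + 2Y) = (1)²·V(X) + (2)²·V(Y) + 2·(1)·(2)·cov(X,Y)
= 1·2.89 + 4·0.81 + 4·0.918 = 9.802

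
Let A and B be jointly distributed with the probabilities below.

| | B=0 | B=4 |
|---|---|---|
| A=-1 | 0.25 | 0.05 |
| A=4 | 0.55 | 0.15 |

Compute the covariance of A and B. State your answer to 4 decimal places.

0.2000

E[A] = 2.5,  E[B] = 0.8
E[AB] = 2.2
cov(A,B) = E[AB] − E[A]E[B] = 2.2 − (2.5)(0.8) = 0.2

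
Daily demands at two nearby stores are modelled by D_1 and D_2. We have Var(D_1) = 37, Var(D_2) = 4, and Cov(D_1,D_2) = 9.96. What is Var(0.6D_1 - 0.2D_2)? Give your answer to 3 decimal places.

11.090

Var(0.6D_1 - 0.2D_2) = (0.6)²·Var(D_1) + (-0.2)²·Var(D_2) + 2·(0.6)·(-0.2)·Cov(D_1,D_2)
= 0.36·37 + 0.04·4 + -0.24·9.96 = 11.0896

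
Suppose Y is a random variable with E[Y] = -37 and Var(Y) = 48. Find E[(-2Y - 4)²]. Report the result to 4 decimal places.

E[-2Y - 4] = -2·-37 − 4 = 70
Var(-2Y - 4) = (-2)²·48 = 192
E[(-2Y - 4)²] = Var((-2Y - 4)) + (E[(-2Y - 4)])² = 192 + (70)² = 5092

5092.0000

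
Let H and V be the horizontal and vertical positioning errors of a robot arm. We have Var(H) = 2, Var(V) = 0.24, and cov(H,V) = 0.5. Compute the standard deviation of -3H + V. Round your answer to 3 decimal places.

3.904

Var(-3H + V) = (-3)²·Var(H) + (1)²·Var(V) + 2·(-3)·(1)·cov(H,V)
= 9·2 + 1·0.24 + -6·0.5 = 15.24
σ(-3H + V) = √15.24 ≈ 3.904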